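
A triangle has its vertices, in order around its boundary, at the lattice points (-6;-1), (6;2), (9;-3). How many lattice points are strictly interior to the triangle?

By the shoelace formula, twice the signed area is |[(-6)·2 − 6·(-1)] + [6·(-3) − 9·2] + [9·(-1) − (-6)·(-3)]| = 69, so the area is 69/2.
The number of boundary lattice points is Σ gcd(|Δx|,|Δy|) = gcd(12,3) + gcd(3,5) + gcd(15,2) = 3+1+1 = 5.
By Pick's theorem A = I + B/2 − 1, so I = 69/2 − 5/2 + 1 = 33.

33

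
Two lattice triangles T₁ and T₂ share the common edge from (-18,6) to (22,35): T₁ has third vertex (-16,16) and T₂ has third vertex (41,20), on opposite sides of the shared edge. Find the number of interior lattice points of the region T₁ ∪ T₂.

736

The union is the simple quadrilateral with vertices (-18,6), (-16,16), (22,35), (41,20) in order.
By the shoelace formula, twice the signed area is |((-18)·16 − (-16)·6) + ((-16)·35 − 22·16) + (22·20 − 41·35) + (41·6 − (-18)·20)| = 1493, so the area is 1493/2.
Summing gcd(|Δx|,|Δy|) over the edges gives the boundary count: gcd(2,10) + gcd(38,19) + gcd(19,15) + gcd(59,14) = 2+19+1+1 = 23.
By Pick's theorem I = A − B/2 + 1 = 1493/2 − 23/2 + 1 = 736.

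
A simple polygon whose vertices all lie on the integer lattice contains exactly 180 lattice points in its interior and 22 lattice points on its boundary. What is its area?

190

Pick's theorem states A = I + B/2 − 1, so A = 180 + 22/2 − 1 = 190.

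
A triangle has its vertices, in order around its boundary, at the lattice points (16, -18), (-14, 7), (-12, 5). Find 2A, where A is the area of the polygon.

10

By the shoelace formula, twice the signed area is |(16·7 − (-14)·(-18)) + ((-14)·5 − (-12)·7) + ((-12)·(-18) − 16·5)| = 10, so the area is 5.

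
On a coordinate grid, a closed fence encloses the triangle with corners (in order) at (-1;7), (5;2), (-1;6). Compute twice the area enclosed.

6

The shoelace formula gives twice the area as |[(-1)·2 − 5·7] + [5·6 − (-1)·2] + [(-1)·7 − (-1)·6]| = 6, so the area is 3.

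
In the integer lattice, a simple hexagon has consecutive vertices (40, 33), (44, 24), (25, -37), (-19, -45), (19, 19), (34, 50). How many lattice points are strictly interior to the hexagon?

2310

Using the shoelace formula, 2A = |[40·24 − 44·33] + [44·(-37) − 25·24] + [25·(-45) − (-19)·(-37)] + [(-19)·19 − 19·(-45)] + [19·50 − 34·19] + [34·33 − 40·50]| = 4628, so the area is 2314.
Along each edge there are gcd(|Δx|,|Δy|)+1 lattice points, so counting each shared vertex once the boundary has gcd(4,9) + gcd(19,61) + gcd(44,8) + gcd(38,64) + gcd(15,31) + gcd(6,17) = 1+1+4+2+1+1 = 10.
Pick's theorem gives I = A − B/2 + 1 = 2314 − 10/2 + 1 = 2310.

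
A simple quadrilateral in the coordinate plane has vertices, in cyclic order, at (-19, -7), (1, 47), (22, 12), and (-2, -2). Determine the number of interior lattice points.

971

By the shoelace formula, twice the signed area is |((-19)·47 − 1·(-7)) + (1·12 − 22·47) + (22·(-2) − (-2)·12) + ((-2)·(-7) − (-19)·(-2))| = 1952, so the area is 976.
Summing gcd(|Δx|,|Δy|) over the edges gives the boundary count: gcd(20,54) + gcd(21,35) + gcd(24,14) + gcd(17,5) = 2+7+2+1 = 12.
By Pick's theorem A = I + B/2 − 1, so I = 976 − 12/2 + 1 = 971.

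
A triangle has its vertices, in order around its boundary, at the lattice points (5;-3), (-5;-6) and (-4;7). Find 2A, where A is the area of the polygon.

127

Using the shoelace formula, 2A = |[5·(-6) − (-5)·(-3)] + [(-5)·7 − (-4)·(-6)] + [(-4)·(-3) − 5·7]| = 127, so the area is 63.5.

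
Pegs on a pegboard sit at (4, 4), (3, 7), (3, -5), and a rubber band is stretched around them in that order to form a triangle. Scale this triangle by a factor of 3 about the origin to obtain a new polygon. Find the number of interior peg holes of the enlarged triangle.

34

The shoelace formula gives twice the area as |(4·7 − 3·4) + (3·(-5) − 3·7) + (3·4 − 4·(-5))| = 12, so the area is 6.
Along each edge there are gcd(|Δx|,|Δy|)+1 lattice points, so counting each shared vertex once the boundary has gcd(1,3) + gcd(0,12) + gcd(1,9) = 1+12+1 = 14.
Scaling by 3 multiplies the area by 3² = 9 (so the new area is 54) and multiplies the boundary lattice-point count by 3, giving 42.
By Pick's theorem, the interior count of the dilated polygon is 54 − 42/2 + 1 = 34.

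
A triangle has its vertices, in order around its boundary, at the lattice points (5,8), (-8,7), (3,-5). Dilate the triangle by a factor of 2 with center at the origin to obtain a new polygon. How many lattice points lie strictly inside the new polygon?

By the shoelace formula, twice the signed area is |[5·7 − (-8)·8] + [(-8)·(-5) − 3·7] + [3·8 − 5·(-5)]| = 167, so the area is 83.5.
The number of boundary lattice points is Σ gcd(|Δx|,|Δy|) = gcd(13,1) + gcd(11,12) + gcd(2,13) = 1+1+1 = 3.
Scaling by 2 multiplies the area by 2² = 4 (so the new area is 334) and multiplies the boundary lattice-point count by 2, giving 6.
By Pick's theorem, the interior count of the dilated polygon is 334 − 6/2 + 1 = 332.

332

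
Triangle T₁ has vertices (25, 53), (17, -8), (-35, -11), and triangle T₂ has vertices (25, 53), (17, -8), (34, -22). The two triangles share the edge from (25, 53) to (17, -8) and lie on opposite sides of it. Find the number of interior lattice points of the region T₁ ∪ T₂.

The union is the simple quadrilateral with vertices (25, 53), (-35, -11), (17, -8), (34, -22) in order.
Using the shoelace formula, 2A = |(25·(-11) − (-35)·53) + ((-35)·(-8) − 17·(-11)) + (17·(-22) − 34·(-8)) + (34·53 − 25·(-22))| = 4297, so the area is 4297/2.
Summing gcd(|Δx|,|Δy|) over the edges gives the boundary count: gcd(60,64) + gcd(52,3) + gcd(17,14) + gcd(9,75) = 4+1+1+3 = 9.
By Pick's theorem I = A − B/2 + 1 = 4297/2 − 9/2 + 1 = 2145.

2145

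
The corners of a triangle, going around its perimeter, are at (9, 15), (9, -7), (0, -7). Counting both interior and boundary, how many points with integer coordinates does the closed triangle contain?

116

By the shoelace formula, twice the signed area is |[9·(-7) − 9·15] + [9·(-7) − 0·(-7)] + [0·15 − 9·(-7)]| = 198, so the area is 99.
Summing gcd(|Δx|,|Δy|) over the edges gives the boundary count: gcd(0,22) + gcd(9,0) + gcd(9,22) = 22+9+1 = 32.
Pick's theorem gives I = A − B/2 + 1 = 99 − 32/2 + 1 = 84, so the closed region contains I + B = 84 + 32 = 116 lattice points.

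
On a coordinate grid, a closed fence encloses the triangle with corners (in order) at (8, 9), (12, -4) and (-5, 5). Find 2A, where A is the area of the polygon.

The shoelace formula gives twice the area as |[8·(-4) − 12·9] + [12·5 − (-5)·(-4)] + [(-5)·9 − 8·5]| = 185, so the area is 92.5.

185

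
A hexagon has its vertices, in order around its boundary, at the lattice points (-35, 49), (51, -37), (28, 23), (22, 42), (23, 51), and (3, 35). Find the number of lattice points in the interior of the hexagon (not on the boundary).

1881

By the shoelace formula, twice the signed area is |((-35)·(-37) − 51·49) + (51·23 − 28·(-37)) + (28·42 − 22·23) + (22·51 − 23·42) + (23·35 − 3·51) + (3·49 − (-35)·35)| = 3855, so the area is 3855/2.
Summing gcd(|Δx|,|Δy|) over the edges gives the boundary count: gcd(86,86) + gcd(23,60) + gcd(6,19) + gcd(1,9) + gcd(20,16) + gcd(38,14) = 86+1+1+1+4+2 = 95.
Pick's theorem gives I = A − B/2 + 1 = 3855/2 − 95/2 + 1 = 1881.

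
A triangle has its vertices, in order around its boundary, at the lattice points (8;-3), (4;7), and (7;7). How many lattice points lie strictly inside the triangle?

13

The shoelace formula gives twice the area as |[8·7 − 4·(-3)] + [4·7 − 7·7] + [7·(-3) − 8·7]| = 30, so the area is 15.
Along each edge there are gcd(|Δx|,|Δy|)+1 lattice points, so counting each shared vertex once the boundary has gcd(4,10) + gcd(3,0) + gcd(1,10) = 2+3+1 = 6.
Pick's theorem gives I = A − B/2 + 1 = 15 − 6/2 + 1 = 13.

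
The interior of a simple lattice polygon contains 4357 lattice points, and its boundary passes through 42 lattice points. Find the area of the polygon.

4377

By Pick's theorem, A = I + B/2 − 1 = 4357 + 42/2 − 1 = 4377.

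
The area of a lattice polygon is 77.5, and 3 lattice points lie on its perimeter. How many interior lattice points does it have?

From Pick's theorem, I = A − B/2 + 1 = 77.5 − 3/2 + 1 = 77.

77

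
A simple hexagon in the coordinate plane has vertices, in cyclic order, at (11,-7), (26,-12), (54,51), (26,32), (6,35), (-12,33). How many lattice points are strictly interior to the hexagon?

1734

By the shoelace formula, twice the signed area is |(11·(-12) − 26·(-7)) + (26·51 − 54·(-12)) + (54·32 − 26·51) + (26·35 − 6·32) + (6·33 − (-12)·35) + ((-12)·(-7) − 11·33)| = 3483, so the area is 3483/2.
Along each edge there are gcd(|Δx|,|Δy|)+1 lattice points, so counting each shared vertex once the boundary has gcd(15,5) + gcd(28,63) + gcd(28,19) + gcd(20,3) + gcd(18,2) + gcd(23,40) = 5+7+1+1+2+1 = 17.
Pick's theorem gives I = A − B/2 + 1 = 3483/2 − 17/2 + 1 = 1734.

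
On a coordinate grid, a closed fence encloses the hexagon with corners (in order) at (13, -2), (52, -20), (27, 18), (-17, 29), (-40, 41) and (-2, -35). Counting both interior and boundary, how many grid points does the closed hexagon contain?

Using the shoelace formula, 2A = |(13·(-20) − 52·(-2)) + (52·18 − 27·(-20)) + (27·29 − (-17)·18) + ((-17)·41 − (-40)·29) + ((-40)·(-35) − (-2)·41) + ((-2)·(-2) − 13·(-35))| = 4813, so the area is 4813/2.
Along each edge there are gcd(|Δx|,|Δy|)+1 lattice points, so counting each shared vertex once the boundary has gcd(39,18) + gcd(25,38) + gcd(44,11) + gcd(23,12) + gcd(38,76) + gcd(15,33) = 3+1+11+1+38+3 = 57.
Pick's theorem gives I = A − B/2 + 1 = 4813/2 − 57/2 + 1 = 2379, so the closed region contains I + B = 2379 + 57 = 2436 lattice points.

2436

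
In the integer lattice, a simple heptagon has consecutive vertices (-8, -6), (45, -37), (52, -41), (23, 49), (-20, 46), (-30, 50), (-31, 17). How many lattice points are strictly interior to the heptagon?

3944

The shoelace formula gives twice the area as |[(-8)·(-37) − 45·(-6)] + [45·(-41) − 52·(-37)] + [52·49 − 23·(-41)] + [23·46 − (-20)·49] + [(-20)·50 − (-30)·46] + [(-30)·17 − (-31)·50] + [(-31)·(-6) − (-8)·17]| = 7916, so the area is 3958.
The number of boundary lattice points is Σ gcd(|Δx|,|Δy|) = gcd(53,31) + gcd(7,4) + gcd(29,90) + gcd(43,3) + gcd(10,4) + gcd(1,33) + gcd(23,23) = 1+1+1+1+2+1+23 = 30.
By Pick's theorem A = I + B/2 − 1, so I = 3958 − 30/2 + 1 = 3944.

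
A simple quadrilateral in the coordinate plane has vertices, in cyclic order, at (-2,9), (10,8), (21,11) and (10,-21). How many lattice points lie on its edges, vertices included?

9

Along each edge there are gcd(|Δx|,|Δy|)+1 lattice points, so counting each shared vertex once the boundary has gcd(12,1) + gcd(11,3) + gcd(11,32) + gcd(12,30) = 1+1+1+6 = 9.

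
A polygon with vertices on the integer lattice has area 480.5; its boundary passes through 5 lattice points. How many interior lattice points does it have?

Pick's theorem A = I + B/2 − 1 rearranges to I = A − B/2 + 1 = 480.5 − 5/2 + 1 = 479.

479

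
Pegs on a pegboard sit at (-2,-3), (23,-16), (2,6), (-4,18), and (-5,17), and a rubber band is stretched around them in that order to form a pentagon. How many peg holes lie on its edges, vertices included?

10

Along each edge there are gcd(|Δx|,|Δy|)+1 lattice points, so counting each shared vertex once the boundary has gcd(25,13) + gcd(21,22) + gcd(6,12) + gcd(1,1) + gcd(3,20) = 1+1+6+1+1 = 10.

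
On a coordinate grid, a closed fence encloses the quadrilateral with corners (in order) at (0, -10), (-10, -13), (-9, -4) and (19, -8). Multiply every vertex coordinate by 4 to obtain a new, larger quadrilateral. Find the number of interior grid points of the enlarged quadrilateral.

The shoelace formula gives twice the area as |(0·(-13) − (-10)·(-10)) + ((-10)·(-4) − (-9)·(-13)) + ((-9)·(-8) − 19·(-4)) + (19·(-10) − 0·(-8))| = 219, so the area is 219/2.
Summing gcd(|Δx|,|Δy|) over the edges gives the boundary count: gcd(10,3) + gcd(1,9) + gcd(28,4) + gcd(19,2) = 1+1+4+1 = 7.
Scaling by 4 multiplies the area by 4² = 16 (so the new area is 1752) and multiplies the boundary lattice-point count by 4, giving 28.
By Pick's theorem, the interior count of the dilated polygon is 1752 − 28/2 + 1 = 1739.

1739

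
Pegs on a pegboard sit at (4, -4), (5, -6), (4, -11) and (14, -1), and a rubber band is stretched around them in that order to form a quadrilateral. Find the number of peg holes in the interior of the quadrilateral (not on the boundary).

26

The shoelace formula gives twice the area as |[4·(-6) − 5·(-4)] + [5·(-11) − 4·(-6)] + [4·(-1) − 14·(-11)] + [14·(-4) − 4·(-1)]| = 63, so the area is 31.5.
The number of boundary lattice points is Σ gcd(|Δx|,|Δy|) = gcd(1,2) + gcd(1,5) + gcd(10,10) + gcd(10,3) = 1+1+10+1 = 13.
By Pick's theorem A = I + B/2 − 1, so I = 31.5 − 13/2 + 1 = 26.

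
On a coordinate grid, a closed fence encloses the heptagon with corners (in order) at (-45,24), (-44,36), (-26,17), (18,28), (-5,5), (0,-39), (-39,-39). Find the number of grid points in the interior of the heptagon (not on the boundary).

2560

By the shoelace formula, twice the signed area is |((-45)·36 − (-44)·24) + ((-44)·17 − (-26)·36) + ((-26)·28 − 18·17) + (18·5 − (-5)·28) + ((-5)·(-39) − 0·5) + (0·(-39) − (-39)·(-39)) + ((-39)·24 − (-45)·(-39))| = 5197, so the area is 2598.5.
Along each edge there are gcd(|Δx|,|Δy|)+1 lattice points, so counting each shared vertex once the boundary has gcd(1,12) + gcd(18,19) + gcd(44,11) + gcd(23,23) + gcd(5,44) + gcd(39,0) + gcd(6,63) = 1+1+11+23+1+39+3 = 79.
By Pick's theorem A = I + B/2 − 1, so I = 2598.5 − 79/2 + 1 = 2560.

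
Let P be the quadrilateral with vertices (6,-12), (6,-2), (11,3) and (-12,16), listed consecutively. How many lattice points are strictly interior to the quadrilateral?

172

The shoelace formula gives twice the area as |[6·(-2) − 6·(-12)] + [6·3 − 11·(-2)] + [11·16 − (-12)·3] + [(-12)·(-12) − 6·16]| = 360, so the area is 180.
The number of boundary lattice points is Σ gcd(|Δx|,|Δy|) = gcd(0,10) + gcd(5,5) + gcd(23,13) + gcd(18,28) = 10+5+1+2 = 18.
Pick's theorem gives I = A − B/2 + 1 = 180 − 18/2 + 1 = 172.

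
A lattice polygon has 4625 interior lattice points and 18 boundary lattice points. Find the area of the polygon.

Pick's theorem states A = I + B/2 − 1, so A = 4625 + 18/2 − 1 = 4633.

4633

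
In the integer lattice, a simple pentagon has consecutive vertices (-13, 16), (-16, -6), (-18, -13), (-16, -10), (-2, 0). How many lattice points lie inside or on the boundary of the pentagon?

Using the shoelace formula, 2A = |[(-13)·(-6) − (-16)·16] + [(-16)·(-13) − (-18)·(-6)] + [(-18)·(-10) − (-16)·(-13)] + [(-16)·0 − (-2)·(-10)] + [(-2)·16 − (-13)·0]| = 354, so the area is 177.
Summing gcd(|Δx|,|Δy|) over the edges gives the boundary count: gcd(3,22) + gcd(2,7) + gcd(2,3) + gcd(14,10) + gcd(11,16) = 1+1+1+2+1 = 6.
Pick's theorem gives I = A − B/2 + 1 = 177 − 6/2 + 1 = 175, so the closed region contains I + B = 175 + 6 = 181 lattice points.

181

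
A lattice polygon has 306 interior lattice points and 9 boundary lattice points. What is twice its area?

619

Pick's theorem states A = I + B/2 − 1, so A = 306 + 9/2 − 1 = 619/2.
Hence 2A = 619.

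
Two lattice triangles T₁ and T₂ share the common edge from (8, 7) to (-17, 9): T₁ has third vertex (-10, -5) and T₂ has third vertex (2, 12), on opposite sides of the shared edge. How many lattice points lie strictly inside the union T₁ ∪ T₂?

The union is the simple quadrilateral with vertices (8, 7), (-10, -5), (-17, 9), (2, 12) in order.
By the shoelace formula, twice the signed area is |[8·(-5) − (-10)·7] + [(-10)·9 − (-17)·(-5)] + [(-17)·12 − 2·9] + [2·7 − 8·12]| = 449, so the area is 449/2.
Along each edge there are gcd(|Δx|,|Δy|)+1 lattice points, so counting each shared vertex once the boundary has gcd(18,12) + gcd(7,14) + gcd(19,3) + gcd(6,5) = 6+7+1+1 = 15.
By Pick's theorem I = A − B/2 + 1 = 449/2 − 15/2 + 1 = 218.

218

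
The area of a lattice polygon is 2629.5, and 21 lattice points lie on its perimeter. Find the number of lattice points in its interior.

Pick's theorem A = I + B/2 − 1 rearranges to I = A − B/2 + 1 = 2629.5 − 21/2 + 1 = 2620.

2620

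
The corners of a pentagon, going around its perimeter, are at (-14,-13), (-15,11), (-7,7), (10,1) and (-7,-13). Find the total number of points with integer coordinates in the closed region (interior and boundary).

The shoelace formula gives twice the area as |((-14)·11 − (-15)·(-13)) + ((-15)·7 − (-7)·11) + ((-7)·1 − 10·7) + (10·(-13) − (-7)·1) + ((-7)·(-13) − (-14)·(-13))| = 668, so the area is 334.
The number of boundary lattice points is Σ gcd(|Δx|,|Δy|) = gcd(1,24) + gcd(8,4) + gcd(17,6) + gcd(17,14) + gcd(7,0) = 1+4+1+1+7 = 14.
Pick's theorem gives I = A − B/2 + 1 = 334 − 14/2 + 1 = 328, so the closed region contains I + B = 328 + 14 = 342 lattice points.

342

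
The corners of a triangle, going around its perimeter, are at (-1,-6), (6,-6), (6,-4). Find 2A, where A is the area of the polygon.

The shoelace formula gives twice the area as |((-1)·(-6) − 6·(-6)) + (6·(-4) − 6·(-6)) + (6·(-6) − (-1)·(-4))| = 14, so the area is 7.

14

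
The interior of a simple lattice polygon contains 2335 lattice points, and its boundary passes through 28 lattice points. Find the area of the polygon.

2348

By Pick's theorem, A = I + B/2 − 1 = 2335 + 28/2 − 1 = 2348.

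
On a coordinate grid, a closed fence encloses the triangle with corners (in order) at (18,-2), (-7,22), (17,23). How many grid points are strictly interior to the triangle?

300

Using the shoelace formula, 2A = |(18·22 − (-7)·(-2)) + ((-7)·23 − 17·22) + (17·(-2) − 18·23)| = 601, so the area is 601/2.
Along each edge there are gcd(|Δx|,|Δy|)+1 lattice points, so counting each shared vertex once the boundary has gcd(25,24) + gcd(24,1) + gcd(1,25) = 1+1+1 = 3.
By Pick's theorem A = I + B/2 − 1, so I = 601/2 − 3/2 + 1 = 300.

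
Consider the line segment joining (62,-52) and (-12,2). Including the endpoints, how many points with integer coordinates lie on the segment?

3

The number of lattice points on a segment between lattice points is gcd(|Δx|,|Δy|) + 1 = gcd(74,54) + 1 = 2 + 1 = 3.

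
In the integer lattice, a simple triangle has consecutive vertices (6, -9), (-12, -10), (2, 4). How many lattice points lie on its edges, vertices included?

16

The number of boundary lattice points is Σ gcd(|Δx|,|Δy|) = gcd(18,1) + gcd(14,14) + gcd(4,13) = 1+14+1 = 16.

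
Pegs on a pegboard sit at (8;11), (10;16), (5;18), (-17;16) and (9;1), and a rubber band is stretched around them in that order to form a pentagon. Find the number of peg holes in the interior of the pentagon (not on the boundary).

215

By the shoelace formula, twice the signed area is |(8·16 − 10·11) + (10·18 − 5·16) + (5·16 − (-17)·18) + ((-17)·1 − 9·16) + (9·11 − 8·1)| = 434, so the area is 217.
Along each edge there are gcd(|Δx|,|Δy|)+1 lattice points, so counting each shared vertex once the boundary has gcd(2,5) + gcd(5,2) + gcd(22,2) + gcd(26,15) + gcd(1,10) = 1+1+2+1+1 = 6.
Pick's theorem gives I = A − B/2 + 1 = 217 − 6/2 + 1 = 215.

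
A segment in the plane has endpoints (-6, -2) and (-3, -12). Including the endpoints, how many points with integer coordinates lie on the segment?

The number of lattice points on a segment between lattice points is gcd(|Δx|,|Δy|) + 1 = gcd(3,10) + 1 = 1 + 1 = 2.

2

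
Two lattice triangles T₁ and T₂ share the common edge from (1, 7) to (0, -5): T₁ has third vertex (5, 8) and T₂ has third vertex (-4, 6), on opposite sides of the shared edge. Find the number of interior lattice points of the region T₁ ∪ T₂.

52

The union is the simple quadrilateral with vertices (1, 7), (5, 8), (0, -5), (-4, 6) in order.
By the shoelace formula, twice the signed area is |[1·8 − 5·7] + [5·(-5) − 0·8] + [0·6 − (-4)·(-5)] + [(-4)·7 − 1·6]| = 106, so the area is 53.
Along each edge there are gcd(|Δx|,|Δy|)+1 lattice points, so counting each shared vertex once the boundary has gcd(4,1) + gcd(5,13) + gcd(4,11) + gcd(5,1) = 1+1+1+1 = 4.
By Pick's theorem I = A − B/2 + 1 = 53 − 4/2 + 1 = 52.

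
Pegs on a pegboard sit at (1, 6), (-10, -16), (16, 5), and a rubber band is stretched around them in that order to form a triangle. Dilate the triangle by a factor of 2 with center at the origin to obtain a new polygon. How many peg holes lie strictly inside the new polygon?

670

The shoelace formula gives twice the area as |(1·(-16) − (-10)·6) + ((-10)·5 − 16·(-16)) + (16·6 − 1·5)| = 341, so the area is 341/2.
The number of boundary lattice points is Σ gcd(|Δx|,|Δy|) = gcd(11,22) + gcd(26,21) + gcd(15,1) = 11+1+1 = 13.
Scaling by 2 multiplies the area by 2² = 4 (so the new area is 682) and multiplies the boundary lattice-point count by 2, giving 26.
By Pick's theorem, the interior count of the dilated polygon is 682 − 26/2 + 1 = 670.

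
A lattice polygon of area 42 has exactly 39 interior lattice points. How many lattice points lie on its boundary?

8

Pick's theorem gives A = I + B/2 − 1, so B = 2(A − I + 1) = 2(42 − 39 + 1) = 8.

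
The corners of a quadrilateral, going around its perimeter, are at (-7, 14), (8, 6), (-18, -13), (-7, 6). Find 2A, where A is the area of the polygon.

405

Using the shoelace formula, 2A = |((-7)·6 − 8·14) + (8·(-13) − (-18)·6) + ((-18)·6 − (-7)·(-13)) + ((-7)·14 − (-7)·6)| = 405, so the area is 202.5.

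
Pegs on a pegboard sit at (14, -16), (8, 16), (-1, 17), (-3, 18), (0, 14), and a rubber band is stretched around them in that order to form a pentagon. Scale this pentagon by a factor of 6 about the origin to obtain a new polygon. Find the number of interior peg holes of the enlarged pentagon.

Using the shoelace formula, 2A = |(14·16 − 8·(-16)) + (8·17 − (-1)·16) + ((-1)·18 − (-3)·17) + ((-3)·14 − 0·18) + (0·(-16) − 14·14)| = 299, so the area is 299/2.
Along each edge there are gcd(|Δx|,|Δy|)+1 lattice points, so counting each shared vertex once the boundary has gcd(6,32) + gcd(9,1) + gcd(2,1) + gcd(3,4) + gcd(14,30) = 2+1+1+1+2 = 7.
Scaling by 6 multiplies the area by 6² = 36 (so the new area is 5382) and multiplies the boundary lattice-point count by 6, giving 42.
By Pick's theorem, the interior count of the dilated polygon is 5382 − 42/2 + 1 = 5362.

5362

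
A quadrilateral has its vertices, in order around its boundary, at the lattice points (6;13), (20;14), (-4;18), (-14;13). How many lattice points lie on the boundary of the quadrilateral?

Along each edge there are gcd(|Δx|,|Δy|)+1 lattice points, so counting each shared vertex once the boundary has gcd(14,1) + gcd(24,4) + gcd(10,5) + gcd(20,0) = 1+4+5+20 = 30.

30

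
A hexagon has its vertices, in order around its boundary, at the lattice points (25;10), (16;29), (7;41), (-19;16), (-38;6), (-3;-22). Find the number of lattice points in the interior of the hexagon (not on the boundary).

1881

By the shoelace formula, twice the signed area is |[25·29 − 16·10] + [16·41 − 7·29] + [7·16 − (-19)·41] + [(-19)·6 − (-38)·16] + [(-38)·(-22) − (-3)·6] + [(-3)·10 − 25·(-22)]| = 3777, so the area is 3777/2.
Summing gcd(|Δx|,|Δy|) over the edges gives the boundary count: gcd(9,19) + gcd(9,12) + gcd(26,25) + gcd(19,10) + gcd(35,28) + gcd(28,32) = 1+3+1+1+7+4 = 17.
Pick's theorem gives I = A − B/2 + 1 = 3777/2 − 17/2 + 1 = 1881.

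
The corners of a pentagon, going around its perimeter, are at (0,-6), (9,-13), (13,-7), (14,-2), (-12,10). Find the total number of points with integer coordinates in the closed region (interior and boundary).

Using the shoelace formula, 2A = |(0·(-13) − 9·(-6)) + (9·(-7) − 13·(-13)) + (13·(-2) − 14·(-7)) + (14·10 − (-12)·(-2)) + ((-12)·(-6) − 0·10)| = 420, so the area is 210.
Summing gcd(|Δx|,|Δy|) over the edges gives the boundary count: gcd(9,7) + gcd(4,6) + gcd(1,5) + gcd(26,12) + gcd(12,16) = 1+2+1+2+4 = 10.
Pick's theorem gives I = A − B/2 + 1 = 210 − 10/2 + 1 = 206, so the closed region contains I + B = 206 + 10 = 216 lattice points.

216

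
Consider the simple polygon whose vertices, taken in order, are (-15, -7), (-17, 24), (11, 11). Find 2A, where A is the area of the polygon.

842

The shoelace formula gives twice the area as |((-15)·24 − (-17)·(-7)) + ((-17)·11 − 11·24) + (11·(-7) − (-15)·11)| = 842, so the area is 421.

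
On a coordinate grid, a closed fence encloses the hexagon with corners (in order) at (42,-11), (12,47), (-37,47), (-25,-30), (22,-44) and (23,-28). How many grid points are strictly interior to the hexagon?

By the shoelace formula, twice the signed area is |[42·47 − 12·(-11)] + [12·47 − (-37)·47] + [(-37)·(-30) − (-25)·47] + [(-25)·(-44) − 22·(-30)] + [22·(-28) − 23·(-44)] + [23·(-11) − 42·(-28)]| = 9773, so the area is 9773/2.
The number of boundary lattice points is Σ gcd(|Δx|,|Δy|) = gcd(30,58) + gcd(49,0) + gcd(12,77) + gcd(47,14) + gcd(1,16) + gcd(19,17) = 2+49+1+1+1+1 = 55.
By Pick's theorem A = I + B/2 − 1, so I = 9773/2 − 55/2 + 1 = 4860.

4860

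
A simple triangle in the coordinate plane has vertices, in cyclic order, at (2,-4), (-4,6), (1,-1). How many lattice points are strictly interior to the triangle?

Using the shoelace formula, 2A = |(2·6 − (-4)·(-4)) + ((-4)·(-1) − 1·6) + (1·(-4) − 2·(-1))| = 8, so the area is 4.
The number of boundary lattice points is Σ gcd(|Δx|,|Δy|) = gcd(6,10) + gcd(5,7) + gcd(1,3) = 2+1+1 = 4.
By Pick's theorem A = I + B/2 − 1, so I = 4 − 4/2 + 1 = 3.

3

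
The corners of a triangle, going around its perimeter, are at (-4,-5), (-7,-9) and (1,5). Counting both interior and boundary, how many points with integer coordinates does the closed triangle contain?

By the shoelace formula, twice the signed area is |((-4)·(-9) − (-7)·(-5)) + ((-7)·5 − 1·(-9)) + (1·(-5) − (-4)·5)| = 10, so the area is 5.
The number of boundary lattice points is Σ gcd(|Δx|,|Δy|) = gcd(3,4) + gcd(8,14) + gcd(5,10) = 1+2+5 = 8.
Pick's theorem gives I = A − B/2 + 1 = 5 − 8/2 + 1 = 2, so the closed region contains I + B = 2 + 8 = 10 lattice points.

10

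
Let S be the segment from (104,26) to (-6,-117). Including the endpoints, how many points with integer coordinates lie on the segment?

12

The number of lattice points on a segment between lattice points is gcd(|Δx|,|Δy|) + 1 = gcd(110,143) + 1 = 11 + 1 = 12.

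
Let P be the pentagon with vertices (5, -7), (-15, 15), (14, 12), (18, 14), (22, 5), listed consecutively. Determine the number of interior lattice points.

By the shoelace formula, twice the signed area is |(5·15 − (-15)·(-7)) + ((-15)·12 − 14·15) + (14·14 − 18·12) + (18·5 − 22·14) + (22·(-7) − 5·5)| = 837, so the area is 418.5.
Summing gcd(|Δx|,|Δy|) over the edges gives the boundary count: gcd(20,22) + gcd(29,3) + gcd(4,2) + gcd(4,9) + gcd(17,12) = 2+1+2+1+1 = 7.
By Pick's theorem A = I + B/2 − 1, so I = 418.5 − 7/2 + 1 = 416.

416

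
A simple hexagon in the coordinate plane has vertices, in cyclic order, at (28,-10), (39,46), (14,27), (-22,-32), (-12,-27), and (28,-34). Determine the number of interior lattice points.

By the shoelace formula, twice the signed area is |[28·46 − 39·(-10)] + [39·27 − 14·46] + [14·(-32) − (-22)·27] + [(-22)·(-27) − (-12)·(-32)] + [(-12)·(-34) − 28·(-27)] + [28·(-10) − 28·(-34)]| = 4279, so the area is 2139.5.
Summing gcd(|Δx|,|Δy|) over the edges gives the boundary count: gcd(11,56) + gcd(25,19) + gcd(36,59) + gcd(10,5) + gcd(40,7) + gcd(0,24) = 1+1+1+5+1+24 = 33.
Pick's theorem gives I = A − B/2 + 1 = 2139.5 − 33/2 + 1 = 2124.

2124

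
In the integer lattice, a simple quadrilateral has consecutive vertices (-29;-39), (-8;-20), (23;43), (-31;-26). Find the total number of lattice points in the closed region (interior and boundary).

The shoelace formula gives twice the area as |((-29)·(-20) − (-8)·(-39)) + ((-8)·43 − 23·(-20)) + (23·(-26) − (-31)·43) + ((-31)·(-39) − (-29)·(-26))| = 1574, so the area is 787.
The number of boundary lattice points is Σ gcd(|Δx|,|Δy|) = gcd(21,19) + gcd(31,63) + gcd(54,69) + gcd(2,13) = 1+1+3+1 = 6.
Pick's theorem gives I = A − B/2 + 1 = 787 − 6/2 + 1 = 785, so the closed region contains I + B = 785 + 6 = 791 lattice points.

791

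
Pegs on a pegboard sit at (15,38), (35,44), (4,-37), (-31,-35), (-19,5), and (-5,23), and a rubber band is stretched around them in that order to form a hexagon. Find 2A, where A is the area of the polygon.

5195

The shoelace formula gives twice the area as |(15·44 − 35·38) + (35·(-37) − 4·44) + (4·(-35) − (-31)·(-37)) + ((-31)·5 − (-19)·(-35)) + ((-19)·23 − (-5)·5) + ((-5)·38 − 15·23)| = 5195, so the area is 5195/2.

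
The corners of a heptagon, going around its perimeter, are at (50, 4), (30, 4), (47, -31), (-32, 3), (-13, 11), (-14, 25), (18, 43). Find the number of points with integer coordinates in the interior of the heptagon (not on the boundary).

2739

Using the shoelace formula, 2A = |(50·4 − 30·4) + (30·(-31) − 47·4) + (47·3 − (-32)·(-31)) + ((-32)·11 − (-13)·3) + ((-13)·25 − (-14)·11) + ((-14)·43 − 18·25) + (18·4 − 50·43)| = 5503, so the area is 2751.5.
Summing gcd(|Δx|,|Δy|) over the edges gives the boundary count: gcd(20,0) + gcd(17,35) + gcd(79,34) + gcd(19,8) + gcd(1,14) + gcd(32,18) + gcd(32,39) = 20+1+1+1+1+2+1 = 27.
By Pick's theorem A = I + B/2 − 1, so I = 2751.5 − 27/2 + 1 = 2739.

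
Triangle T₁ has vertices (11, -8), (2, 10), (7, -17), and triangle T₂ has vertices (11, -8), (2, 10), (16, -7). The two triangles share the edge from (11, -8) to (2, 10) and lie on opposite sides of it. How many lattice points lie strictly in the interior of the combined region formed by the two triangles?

The union is the simple quadrilateral with vertices (11, -8), (7, -17), (2, 10), (16, -7) in order.
The shoelace formula gives twice the area as |(11·(-17) − 7·(-8)) + (7·10 − 2·(-17)) + (2·(-7) − 16·10) + (16·(-8) − 11·(-7))| = 252, so the area is 126.
Along each edge there are gcd(|Δx|,|Δy|)+1 lattice points, so counting each shared vertex once the boundary has gcd(4,9) + gcd(5,27) + gcd(14,17) + gcd(5,1) = 1+1+1+1 = 4.
By Pick's theorem I = A − B/2 + 1 = 126 − 4/2 + 1 = 125.

125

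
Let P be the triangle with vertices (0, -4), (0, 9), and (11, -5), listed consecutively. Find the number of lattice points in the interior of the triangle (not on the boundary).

65

The shoelace formula gives twice the area as |(0·9 − 0·(-4)) + (0·(-5) − 11·9) + (11·(-4) − 0·(-5))| = 143, so the area is 71.5.
Along each edge there are gcd(|Δx|,|Δy|)+1 lattice points, so counting each shared vertex once the boundary has gcd(0,13) + gcd(11,14) + gcd(11,1) = 13+1+1 = 15.
Pick's theorem gives I = A − B/2 + 1 = 71.5 − 15/2 + 1 = 65.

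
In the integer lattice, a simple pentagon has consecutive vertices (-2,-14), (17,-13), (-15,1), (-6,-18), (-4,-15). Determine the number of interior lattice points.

201

The shoelace formula gives twice the area as |((-2)·(-13) − 17·(-14)) + (17·1 − (-15)·(-13)) + ((-15)·(-18) − (-6)·1) + ((-6)·(-15) − (-4)·(-18)) + ((-4)·(-14) − (-2)·(-15))| = 406, so the area is 203.
Summing gcd(|Δx|,|Δy|) over the edges gives the boundary count: gcd(19,1) + gcd(32,14) + gcd(9,19) + gcd(2,3) + gcd(2,1) = 1+2+1+1+1 = 6.
Pick's theorem gives I = A − B/2 + 1 = 203 − 6/2 + 1 = 201.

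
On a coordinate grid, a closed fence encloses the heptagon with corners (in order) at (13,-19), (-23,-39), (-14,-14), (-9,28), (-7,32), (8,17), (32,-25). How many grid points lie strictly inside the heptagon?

By the shoelace formula, twice the signed area is |[13·(-39) − (-23)·(-19)] + [(-23)·(-14) − (-14)·(-39)] + [(-14)·28 − (-9)·(-14)] + [(-9)·32 − (-7)·28] + [(-7)·17 − 8·32] + [8·(-25) − 32·17] + [32·(-19) − 13·(-25)]| = 3180, so the area is 1590.
Along each edge there are gcd(|Δx|,|Δy|)+1 lattice points, so counting each shared vertex once the boundary has gcd(36,20) + gcd(9,25) + gcd(5,42) + gcd(2,4) + gcd(15,15) + gcd(24,42) + gcd(19,6) = 4+1+1+2+15+6+1 = 30.
By Pick's theorem A = I + B/2 − 1, so I = 1590 − 30/2 + 1 = 1576.

1576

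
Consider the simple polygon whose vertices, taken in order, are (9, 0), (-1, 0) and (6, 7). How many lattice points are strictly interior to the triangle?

27

The shoelace formula gives twice the area as |[9·0 − (-1)·0] + [(-1)·7 − 6·0] + [6·0 − 9·7]| = 70, so the area is 35.
Along each edge there are gcd(|Δx|,|Δy|)+1 lattice points, so counting each shared vertex once the boundary has gcd(10,0) + gcd(7,7) + gcd(3,7) = 10+7+1 = 18.
By Pick's theorem A = I + B/2 − 1, so I = 35 − 18/2 + 1 = 27.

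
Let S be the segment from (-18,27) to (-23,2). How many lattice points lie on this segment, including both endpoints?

The number of lattice points on a segment between lattice points is gcd(|Δx|,|Δy|) + 1 = gcd(5,25) + 1 = 5 + 1 = 6.

6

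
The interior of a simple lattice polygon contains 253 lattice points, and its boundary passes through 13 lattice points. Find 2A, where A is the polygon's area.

517

Pick's theorem states A = I + B/2 − 1, so A = 253 + 13/2 − 1 = 517/2.
Hence 2A = 517.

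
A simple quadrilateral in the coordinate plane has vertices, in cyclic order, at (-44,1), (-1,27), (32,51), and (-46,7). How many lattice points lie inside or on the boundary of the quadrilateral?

370

Using the shoelace formula, 2A = |((-44)·27 − (-1)·1) + ((-1)·51 − 32·27) + (32·7 − (-46)·51) + ((-46)·1 − (-44)·7)| = 730, so the area is 365.
The number of boundary lattice points is Σ gcd(|Δx|,|Δy|) = gcd(43,26) + gcd(33,24) + gcd(78,44) + gcd(2,6) = 1+3+2+2 = 8.
Pick's theorem gives I = A − B/2 + 1 = 365 − 8/2 + 1 = 362, so the closed region contains I + B = 362 + 8 = 370 lattice points.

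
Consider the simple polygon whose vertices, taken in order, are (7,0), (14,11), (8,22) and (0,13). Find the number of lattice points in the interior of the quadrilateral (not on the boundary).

Using the shoelace formula, 2A = |[7·11 − 14·0] + [14·22 − 8·11] + [8·13 − 0·22] + [0·0 − 7·13]| = 310, so the area is 155.
The number of boundary lattice points is Σ gcd(|Δx|,|Δy|) = gcd(7,11) + gcd(6,11) + gcd(8,9) + gcd(7,13) = 1+1+1+1 = 4.
By Pick's theorem A = I + B/2 − 1, so I = 155 − 4/2 + 1 = 154.

154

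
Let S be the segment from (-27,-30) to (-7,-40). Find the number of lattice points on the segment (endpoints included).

11

The number of lattice points on a segment between lattice points is gcd(|Δx|,|Δy|) + 1 = gcd(20,10) + 1 = 10 + 1 = 11.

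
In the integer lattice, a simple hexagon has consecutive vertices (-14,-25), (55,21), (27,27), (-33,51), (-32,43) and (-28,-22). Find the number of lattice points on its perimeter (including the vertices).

40

Along each edge there are gcd(|Δx|,|Δy|)+1 lattice points, so counting each shared vertex once the boundary has gcd(69,46) + gcd(28,6) + gcd(60,24) + gcd(1,8) + gcd(4,65) + gcd(14,3) = 23+2+12+1+1+1 = 40.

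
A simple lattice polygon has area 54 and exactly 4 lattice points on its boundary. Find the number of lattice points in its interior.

53

From Pick's theorem, I = A − B/2 + 1 = 54 − 4/2 + 1 = 53.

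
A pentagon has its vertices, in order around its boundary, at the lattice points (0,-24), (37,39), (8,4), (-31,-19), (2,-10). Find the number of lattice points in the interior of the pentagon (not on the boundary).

By the shoelace formula, twice the signed area is |[0·39 − 37·(-24)] + [37·4 − 8·39] + [8·(-19) − (-31)·4] + [(-31)·(-10) − 2·(-19)] + [2·(-24) − 0·(-10)]| = 996, so the area is 498.
Summing gcd(|Δx|,|Δy|) over the edges gives the boundary count: gcd(37,63) + gcd(29,35) + gcd(39,23) + gcd(33,9) + gcd(2,14) = 1+1+1+3+2 = 8.
By Pick's theorem A = I + B/2 − 1, so I = 498 − 8/2 + 1 = 495.

495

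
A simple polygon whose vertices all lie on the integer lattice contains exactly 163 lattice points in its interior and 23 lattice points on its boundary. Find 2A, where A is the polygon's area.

Pick's theorem states A = I + B/2 − 1, so A = 163 + 23/2 − 1 = 347/2.
Hence 2A = 347.

347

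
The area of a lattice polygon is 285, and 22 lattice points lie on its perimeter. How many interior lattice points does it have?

275

Pick's theorem A = I + B/2 − 1 rearranges to I = A − B/2 + 1 = 285 − 22/2 + 1 = 275.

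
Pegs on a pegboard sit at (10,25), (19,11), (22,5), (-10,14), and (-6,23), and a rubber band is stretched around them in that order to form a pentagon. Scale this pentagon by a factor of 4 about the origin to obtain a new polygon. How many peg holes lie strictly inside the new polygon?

5425

The shoelace formula gives twice the area as |(10·11 − 19·25) + (19·5 − 22·11) + (22·14 − (-10)·5) + ((-10)·23 − (-6)·14) + ((-6)·25 − 10·23)| = 680, so the area is 340.
The number of boundary lattice points is Σ gcd(|Δx|,|Δy|) = gcd(9,14) + gcd(3,6) + gcd(32,9) + gcd(4,9) + gcd(16,2) = 1+3+1+1+2 = 8.
Scaling by 4 multiplies the area by 4² = 16 (so the new area is 5440) and multiplies the boundary lattice-point count by 4, giving 32.
By Pick's theorem, the interior count of the dilated polygon is 5440 − 32/2 + 1 = 5425.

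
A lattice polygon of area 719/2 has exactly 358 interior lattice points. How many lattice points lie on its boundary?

5

Pick's theorem gives A = I + B/2 − 1, so B = 2(A − I + 1) = 2(719/2 − 358 + 1) = 5.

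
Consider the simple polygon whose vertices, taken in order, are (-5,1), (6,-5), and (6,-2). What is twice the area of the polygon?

33

By the shoelace formula, twice the signed area is |[(-5)·(-5) − 6·1] + [6·(-2) − 6·(-5)] + [6·1 − (-5)·(-2)]| = 33, so the area is 16.5.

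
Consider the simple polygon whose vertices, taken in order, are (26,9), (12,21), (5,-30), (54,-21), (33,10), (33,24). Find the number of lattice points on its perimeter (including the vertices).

20

The number of boundary lattice points is Σ gcd(|Δx|,|Δy|) = gcd(14,12) + gcd(7,51) + gcd(49,9) + gcd(21,31) + gcd(0,14) + gcd(7,15) = 2+1+1+1+14+1 = 20.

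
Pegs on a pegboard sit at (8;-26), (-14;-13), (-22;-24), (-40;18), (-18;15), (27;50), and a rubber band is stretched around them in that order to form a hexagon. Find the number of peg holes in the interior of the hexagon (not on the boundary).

By the shoelace formula, twice the signed area is |[8·(-13) − (-14)·(-26)] + [(-14)·(-24) − (-22)·(-13)] + [(-22)·18 − (-40)·(-24)] + [(-40)·15 − (-18)·18] + [(-18)·50 − 27·15] + [27·(-26) − 8·50]| = 4457, so the area is 4457/2.
The number of boundary lattice points is Σ gcd(|Δx|,|Δy|) = gcd(22,13) + gcd(8,11) + gcd(18,42) + gcd(22,3) + gcd(45,35) + gcd(19,76) = 1+1+6+1+5+19 = 33.
By Pick's theorem A = I + B/2 − 1, so I = 4457/2 − 33/2 + 1 = 2213.

2213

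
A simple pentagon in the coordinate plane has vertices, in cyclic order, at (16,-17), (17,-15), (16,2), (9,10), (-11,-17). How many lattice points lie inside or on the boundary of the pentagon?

457

Using the shoelace formula, 2A = |[16·(-15) − 17·(-17)] + [17·2 − 16·(-15)] + [16·10 − 9·2] + [9·(-17) − (-11)·10] + [(-11)·(-17) − 16·(-17)]| = 881, so the area is 440.5.
Summing gcd(|Δx|,|Δy|) over the edges gives the boundary count: gcd(1,2) + gcd(1,17) + gcd(7,8) + gcd(20,27) + gcd(27,0) = 1+1+1+1+27 = 31.
Pick's theorem gives I = A − B/2 + 1 = 440.5 − 31/2 + 1 = 426, so the closed region contains I + B = 426 + 31 = 457 lattice points.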